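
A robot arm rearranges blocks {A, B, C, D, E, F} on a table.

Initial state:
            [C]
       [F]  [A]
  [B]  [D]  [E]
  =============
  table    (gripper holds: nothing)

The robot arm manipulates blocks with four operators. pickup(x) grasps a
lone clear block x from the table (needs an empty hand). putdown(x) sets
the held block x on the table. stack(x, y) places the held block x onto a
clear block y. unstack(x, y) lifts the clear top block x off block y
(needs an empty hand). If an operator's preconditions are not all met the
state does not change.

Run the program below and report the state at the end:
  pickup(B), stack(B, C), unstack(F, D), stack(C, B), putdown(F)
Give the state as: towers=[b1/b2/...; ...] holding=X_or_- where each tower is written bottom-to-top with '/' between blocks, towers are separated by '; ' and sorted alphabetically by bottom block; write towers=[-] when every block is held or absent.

towers=[D; E/A/C/B; F] holding=-

step 1 (pickup(B)): towers=[D/F; E/A/C] holding=B
step 2 (stack(B, C)): towers=[D/F; E/A/C/B] holding=-
step 3 (unstack(F, D)): towers=[D; E/A/C/B] holding=F
step 4 (stack(C, B)) [no-op]: towers=[D; E/A/C/B] holding=F
step 5 (putdown(F)): towers=[D; E/A/C/B; F] holding=-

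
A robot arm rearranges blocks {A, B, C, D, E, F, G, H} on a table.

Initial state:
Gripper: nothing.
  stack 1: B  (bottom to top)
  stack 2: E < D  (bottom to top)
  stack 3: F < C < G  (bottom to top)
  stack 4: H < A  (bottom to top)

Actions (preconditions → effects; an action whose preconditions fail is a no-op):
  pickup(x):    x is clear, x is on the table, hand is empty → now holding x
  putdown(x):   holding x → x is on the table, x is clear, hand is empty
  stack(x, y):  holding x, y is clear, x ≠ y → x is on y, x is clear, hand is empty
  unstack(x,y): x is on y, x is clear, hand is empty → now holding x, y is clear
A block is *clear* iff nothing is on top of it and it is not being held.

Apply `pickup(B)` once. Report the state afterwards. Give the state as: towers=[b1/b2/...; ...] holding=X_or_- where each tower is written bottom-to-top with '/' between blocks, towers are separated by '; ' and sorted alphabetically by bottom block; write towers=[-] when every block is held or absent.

before: towers=[B; E/D; F/C/G; H/A] holding=-
pre[pickup(B)]: clear(B) yes, ontable(B) yes, handempty yes
all met → apply pickup(B)
after:  towers=[E/D; F/C/G; H/A] holding=B

towers=[E/D; F/C/G; H/A] holding=B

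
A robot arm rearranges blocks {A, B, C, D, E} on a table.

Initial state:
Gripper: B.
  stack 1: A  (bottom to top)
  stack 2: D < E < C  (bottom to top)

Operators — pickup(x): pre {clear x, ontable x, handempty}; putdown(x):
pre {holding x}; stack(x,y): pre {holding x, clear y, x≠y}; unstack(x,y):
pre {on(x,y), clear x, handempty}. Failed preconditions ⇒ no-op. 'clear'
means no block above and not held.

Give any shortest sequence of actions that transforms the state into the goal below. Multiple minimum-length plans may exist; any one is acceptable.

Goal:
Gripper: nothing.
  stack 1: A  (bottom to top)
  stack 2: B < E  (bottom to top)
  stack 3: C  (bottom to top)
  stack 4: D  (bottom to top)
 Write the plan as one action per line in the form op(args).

putdown(B)
unstack(C, E)
putdown(C)
unstack(E, D)
stack(E, B)

step 1 (putdown(B)): towers=[A; B; D/E/C] holding=-
step 2 (unstack(C, E)): towers=[A; B; D/E] holding=C
step 3 (putdown(C)): towers=[A; B; C; D/E] holding=-
step 4 (unstack(E, D)): towers=[A; B; C; D] holding=E
step 5 (stack(E, B)): towers=[A; B/E; C; D] holding=-
goal check: towers=[A; B/E; C; D] holding=- — reached (length 5, optimal by BFS)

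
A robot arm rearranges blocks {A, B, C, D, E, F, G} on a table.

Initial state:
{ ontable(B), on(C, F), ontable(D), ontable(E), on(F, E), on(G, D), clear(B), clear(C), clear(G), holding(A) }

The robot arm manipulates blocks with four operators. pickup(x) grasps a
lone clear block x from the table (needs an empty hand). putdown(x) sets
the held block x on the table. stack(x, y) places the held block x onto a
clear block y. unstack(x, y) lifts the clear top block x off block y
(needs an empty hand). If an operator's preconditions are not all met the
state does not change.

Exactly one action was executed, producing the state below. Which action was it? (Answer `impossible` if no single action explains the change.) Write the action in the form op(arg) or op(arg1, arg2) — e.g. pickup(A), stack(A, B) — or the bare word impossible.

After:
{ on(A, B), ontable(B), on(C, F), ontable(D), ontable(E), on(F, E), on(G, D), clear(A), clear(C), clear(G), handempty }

stack(A, B)

target: towers=[B/A; D/G; E/F/C] holding=-
        putdown(A) → towers=[A; B; D/G; E/F/C] holding=-
       stack(A, B) → towers=[B/A; D/G; E/F/C] holding=-  ← match
       stack(A, G) → towers=[B; D/G/A; E/F/C] holding=-
       stack(A, C) → towers=[B; D/G; E/F/C/A] holding=-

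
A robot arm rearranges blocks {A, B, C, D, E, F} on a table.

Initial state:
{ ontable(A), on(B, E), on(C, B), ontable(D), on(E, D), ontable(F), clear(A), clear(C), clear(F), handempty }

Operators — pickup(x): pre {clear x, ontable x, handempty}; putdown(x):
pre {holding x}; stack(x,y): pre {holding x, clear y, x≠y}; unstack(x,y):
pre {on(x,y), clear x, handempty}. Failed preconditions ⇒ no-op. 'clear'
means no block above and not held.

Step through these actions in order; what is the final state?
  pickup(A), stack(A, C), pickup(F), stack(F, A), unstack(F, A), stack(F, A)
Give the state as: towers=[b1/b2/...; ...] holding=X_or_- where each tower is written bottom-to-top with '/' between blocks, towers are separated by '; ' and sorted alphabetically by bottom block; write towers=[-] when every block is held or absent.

towers=[D/E/B/C/A/F] holding=-

step 1 (pickup(A)): towers=[D/E/B/C; F] holding=A
step 2 (stack(A, C)): towers=[D/E/B/C/A; F] holding=-
step 3 (pickup(F)): towers=[D/E/B/C/A] holding=F
step 4 (stack(F, A)): towers=[D/E/B/C/A/F] holding=-
step 5 (unstack(F, A)): towers=[D/E/B/C/A] holding=F
step 6 (stack(F, A)): towers=[D/E/B/C/A/F] holding=-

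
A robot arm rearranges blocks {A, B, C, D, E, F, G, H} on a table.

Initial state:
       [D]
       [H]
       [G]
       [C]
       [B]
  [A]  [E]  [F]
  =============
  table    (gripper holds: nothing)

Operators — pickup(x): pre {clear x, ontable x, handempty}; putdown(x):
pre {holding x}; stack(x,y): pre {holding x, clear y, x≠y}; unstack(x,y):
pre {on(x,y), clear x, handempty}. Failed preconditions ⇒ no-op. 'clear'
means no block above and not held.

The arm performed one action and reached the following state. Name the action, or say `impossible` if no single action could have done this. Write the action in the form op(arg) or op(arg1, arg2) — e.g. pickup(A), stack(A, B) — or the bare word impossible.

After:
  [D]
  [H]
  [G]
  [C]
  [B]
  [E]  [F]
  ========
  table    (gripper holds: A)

target: towers=[E/B/C/G/H/D; F] holding=A
         pickup(A) → towers=[E/B/C/G/H/D; F] holding=A  ← match
         pickup(F) → towers=[A; E/B/C/G/H/D] holding=F
     unstack(D, H) → towers=[A; E/B/C/G/H; F] holding=D

pickup(A)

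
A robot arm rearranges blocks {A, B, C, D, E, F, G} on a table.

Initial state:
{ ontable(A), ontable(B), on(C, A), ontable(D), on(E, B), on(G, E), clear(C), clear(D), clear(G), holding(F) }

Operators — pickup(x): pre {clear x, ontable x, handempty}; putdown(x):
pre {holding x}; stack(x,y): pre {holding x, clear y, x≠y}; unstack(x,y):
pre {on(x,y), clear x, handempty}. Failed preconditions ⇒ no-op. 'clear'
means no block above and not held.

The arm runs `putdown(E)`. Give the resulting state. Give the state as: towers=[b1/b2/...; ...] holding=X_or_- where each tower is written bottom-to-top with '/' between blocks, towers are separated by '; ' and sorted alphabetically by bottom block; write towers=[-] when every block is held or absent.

before: towers=[A/C; B/E/G; D] holding=F
pre[putdown(E)]: holding(E) no
holding(E) unmet → putdown(E) is a no-op
after:  towers=[A/C; B/E/G; D] holding=F

towers=[A/C; B/E/G; D] holding=F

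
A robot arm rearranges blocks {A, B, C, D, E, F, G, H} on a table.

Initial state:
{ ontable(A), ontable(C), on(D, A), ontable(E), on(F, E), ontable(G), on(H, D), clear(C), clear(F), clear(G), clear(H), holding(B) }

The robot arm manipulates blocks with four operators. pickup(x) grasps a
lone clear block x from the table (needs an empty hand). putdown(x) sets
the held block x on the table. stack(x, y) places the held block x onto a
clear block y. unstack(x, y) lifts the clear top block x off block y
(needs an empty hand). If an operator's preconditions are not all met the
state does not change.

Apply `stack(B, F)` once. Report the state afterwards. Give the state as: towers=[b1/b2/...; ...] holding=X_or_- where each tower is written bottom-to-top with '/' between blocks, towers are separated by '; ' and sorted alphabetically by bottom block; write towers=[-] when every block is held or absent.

before: towers=[A/D/H; C; E/F; G] holding=B
pre[stack(B, F)]: holding(B) ok, clear(F) ok, B≠F ok
all met → apply stack(B, F)
after:  towers=[A/D/H; C; E/F/B; G] holding=-

towers=[A/D/H; C; E/F/B; G] holding=-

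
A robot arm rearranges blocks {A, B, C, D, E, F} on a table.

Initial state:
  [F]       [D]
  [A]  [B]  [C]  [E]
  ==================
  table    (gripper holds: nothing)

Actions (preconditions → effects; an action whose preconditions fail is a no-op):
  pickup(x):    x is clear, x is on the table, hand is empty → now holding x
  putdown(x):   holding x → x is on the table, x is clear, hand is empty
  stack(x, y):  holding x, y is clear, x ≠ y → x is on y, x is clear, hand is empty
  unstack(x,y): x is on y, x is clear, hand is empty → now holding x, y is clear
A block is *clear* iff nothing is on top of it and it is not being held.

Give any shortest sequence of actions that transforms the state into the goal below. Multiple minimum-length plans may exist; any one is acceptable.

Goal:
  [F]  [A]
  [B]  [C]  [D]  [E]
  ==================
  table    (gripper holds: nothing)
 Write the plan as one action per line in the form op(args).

step 1 (unstack(F, A)): towers=[A; B; C/D; E] holding=F
step 2 (stack(F, B)): towers=[A; B/F; C/D; E] holding=-
step 3 (unstack(D, C)): towers=[A; B/F; C; E] holding=D
step 4 (putdown(D)): towers=[A; B/F; C; D; E] holding=-
step 5 (pickup(A)): towers=[B/F; C; D; E] holding=A
step 6 (stack(A, C)): towers=[B/F; C/A; D; E] holding=-
goal check: towers=[B/F; C/A; D; E] holding=- — reached (length 6, optimal by BFS)

unstack(F, A)
stack(F, B)
unstack(D, C)
putdown(D)
pickup(A)
stack(A, C)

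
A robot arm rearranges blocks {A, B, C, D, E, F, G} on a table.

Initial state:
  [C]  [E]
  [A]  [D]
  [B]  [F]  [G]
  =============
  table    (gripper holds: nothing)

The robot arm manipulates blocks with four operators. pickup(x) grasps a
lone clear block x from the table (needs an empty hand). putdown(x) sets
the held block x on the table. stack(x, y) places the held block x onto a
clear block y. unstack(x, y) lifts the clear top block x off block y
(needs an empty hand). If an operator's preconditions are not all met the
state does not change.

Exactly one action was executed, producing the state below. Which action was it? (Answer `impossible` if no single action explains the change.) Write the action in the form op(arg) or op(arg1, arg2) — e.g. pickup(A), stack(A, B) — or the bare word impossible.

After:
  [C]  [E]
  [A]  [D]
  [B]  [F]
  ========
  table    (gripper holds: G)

target: towers=[B/A/C; F/D/E] holding=G
         pickup(G) → towers=[B/A/C; F/D/E] holding=G  ← match
     unstack(E, D) → towers=[B/A/C; F/D; G] holding=E
     unstack(C, A) → towers=[B/A; F/D/E; G] holding=C

pickup(G)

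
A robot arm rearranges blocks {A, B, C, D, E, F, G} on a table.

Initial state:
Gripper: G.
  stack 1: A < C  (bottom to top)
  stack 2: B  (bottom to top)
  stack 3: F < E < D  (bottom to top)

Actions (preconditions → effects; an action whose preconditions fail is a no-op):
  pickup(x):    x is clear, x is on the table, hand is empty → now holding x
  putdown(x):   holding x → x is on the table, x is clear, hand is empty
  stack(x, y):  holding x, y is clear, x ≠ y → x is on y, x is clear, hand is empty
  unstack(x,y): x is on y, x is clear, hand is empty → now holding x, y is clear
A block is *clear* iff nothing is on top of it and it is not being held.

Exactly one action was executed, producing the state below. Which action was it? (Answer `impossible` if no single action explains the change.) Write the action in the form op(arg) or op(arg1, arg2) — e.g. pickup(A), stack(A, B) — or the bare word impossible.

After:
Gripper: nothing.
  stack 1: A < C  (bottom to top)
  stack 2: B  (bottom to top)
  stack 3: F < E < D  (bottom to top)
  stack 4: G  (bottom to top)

target: towers=[A/C; B; F/E/D; G] holding=-
        putdown(G) → towers=[A/C; B; F/E/D; G] holding=-  ← match
       stack(G, B) → towers=[A/C; B/G; F/E/D] holding=-
       stack(G, D) → towers=[A/C; B; F/E/D/G] holding=-
       stack(G, C) → towers=[A/C/G; B; F/E/D] holding=-

putdown(G)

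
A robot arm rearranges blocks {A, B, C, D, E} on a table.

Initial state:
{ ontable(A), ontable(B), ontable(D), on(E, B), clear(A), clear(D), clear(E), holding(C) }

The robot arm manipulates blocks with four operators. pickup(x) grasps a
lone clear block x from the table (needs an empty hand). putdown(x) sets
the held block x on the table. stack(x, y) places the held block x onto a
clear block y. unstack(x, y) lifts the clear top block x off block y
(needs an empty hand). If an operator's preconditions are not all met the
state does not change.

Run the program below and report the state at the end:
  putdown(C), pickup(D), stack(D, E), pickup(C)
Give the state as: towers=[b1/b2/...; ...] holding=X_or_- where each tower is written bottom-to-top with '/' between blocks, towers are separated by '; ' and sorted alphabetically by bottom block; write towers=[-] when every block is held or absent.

towers=[A; B/E/D] holding=C

step 1 (putdown(C)): towers=[A; B/E; C; D] holding=-
step 2 (pickup(D)): towers=[A; B/E; C] holding=D
step 3 (stack(D, E)): towers=[A; B/E/D; C] holding=-
step 4 (pickup(C)): towers=[A; B/E/D] holding=C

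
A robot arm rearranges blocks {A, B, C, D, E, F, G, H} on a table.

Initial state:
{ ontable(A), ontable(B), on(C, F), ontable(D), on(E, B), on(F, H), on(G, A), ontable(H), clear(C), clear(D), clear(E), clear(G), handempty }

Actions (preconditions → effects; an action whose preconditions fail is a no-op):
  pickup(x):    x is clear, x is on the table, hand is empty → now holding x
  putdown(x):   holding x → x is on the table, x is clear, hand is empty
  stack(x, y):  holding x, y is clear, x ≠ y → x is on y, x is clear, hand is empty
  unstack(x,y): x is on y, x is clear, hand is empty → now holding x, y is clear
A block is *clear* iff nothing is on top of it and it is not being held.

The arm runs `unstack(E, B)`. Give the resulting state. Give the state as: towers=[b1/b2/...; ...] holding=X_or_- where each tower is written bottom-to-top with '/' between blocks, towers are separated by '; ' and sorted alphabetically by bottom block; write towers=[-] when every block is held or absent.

towers=[A/G; B; D; H/F/C] holding=E

before: towers=[A/G; B/E; D; H/F/C] holding=-
pre[unstack(E, B)]: on(E,B) ✓, clear(E) ✓, handempty ✓
all met → apply unstack(E, B)
after:  towers=[A/G; B; D; H/F/C] holding=E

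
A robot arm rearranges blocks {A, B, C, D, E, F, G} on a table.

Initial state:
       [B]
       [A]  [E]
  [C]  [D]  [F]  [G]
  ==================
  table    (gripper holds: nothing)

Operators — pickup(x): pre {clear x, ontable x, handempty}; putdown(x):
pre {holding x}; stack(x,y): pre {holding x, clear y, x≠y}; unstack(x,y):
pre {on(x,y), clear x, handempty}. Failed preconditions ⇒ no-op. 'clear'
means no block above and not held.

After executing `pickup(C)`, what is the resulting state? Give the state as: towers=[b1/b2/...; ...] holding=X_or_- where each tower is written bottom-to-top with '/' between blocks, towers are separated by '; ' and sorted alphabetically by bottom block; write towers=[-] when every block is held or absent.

towers=[D/A/B; F/E; G] holding=C

before: towers=[C; D/A/B; F/E; G] holding=-
pre[pickup(C)]: clear(C) ✓, ontable(C) ✓, handempty ✓
all met → apply pickup(C)
after:  towers=[D/A/B; F/E; G] holding=C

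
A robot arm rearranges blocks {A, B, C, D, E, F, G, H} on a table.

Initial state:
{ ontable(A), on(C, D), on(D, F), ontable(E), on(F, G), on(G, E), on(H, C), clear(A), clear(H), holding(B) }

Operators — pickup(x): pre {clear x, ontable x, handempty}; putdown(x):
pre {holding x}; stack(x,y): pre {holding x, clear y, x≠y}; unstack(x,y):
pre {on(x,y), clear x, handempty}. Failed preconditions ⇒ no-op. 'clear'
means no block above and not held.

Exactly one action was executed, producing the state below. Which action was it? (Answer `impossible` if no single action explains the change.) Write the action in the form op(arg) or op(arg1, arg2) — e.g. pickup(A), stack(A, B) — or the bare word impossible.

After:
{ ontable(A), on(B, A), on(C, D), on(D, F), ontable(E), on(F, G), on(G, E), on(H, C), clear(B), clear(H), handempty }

target: towers=[A/B; E/G/F/D/C/H] holding=-
        putdown(B) → towers=[A; B; E/G/F/D/C/H] holding=-
       stack(B, A) → towers=[A/B; E/G/F/D/C/H] holding=-  ← match
       stack(B, H) → towers=[A; E/G/F/D/C/H/B] holding=-

stack(B, A)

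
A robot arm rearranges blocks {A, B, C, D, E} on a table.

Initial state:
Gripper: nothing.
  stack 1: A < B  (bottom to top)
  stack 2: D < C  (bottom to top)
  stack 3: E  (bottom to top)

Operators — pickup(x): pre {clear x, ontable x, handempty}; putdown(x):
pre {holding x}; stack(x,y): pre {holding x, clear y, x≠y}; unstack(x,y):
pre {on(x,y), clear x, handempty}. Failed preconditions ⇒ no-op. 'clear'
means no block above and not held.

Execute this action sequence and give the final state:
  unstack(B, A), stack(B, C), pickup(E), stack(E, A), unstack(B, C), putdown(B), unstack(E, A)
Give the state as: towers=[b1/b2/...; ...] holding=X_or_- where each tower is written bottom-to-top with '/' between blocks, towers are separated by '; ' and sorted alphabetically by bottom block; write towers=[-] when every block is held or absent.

step 1 (unstack(B, A)): towers=[A; D/C; E] holding=B
step 2 (stack(B, C)): towers=[A; D/C/B; E] holding=-
step 3 (pickup(E)): towers=[A; D/C/B] holding=E
step 4 (stack(E, A)): towers=[A/E; D/C/B] holding=-
step 5 (unstack(B, C)): towers=[A/E; D/C] holding=B
step 6 (putdown(B)): towers=[A/E; B; D/C] holding=-
step 7 (unstack(E, A)): towers=[A; B; D/C] holding=E

towers=[A; B; D/C] holding=E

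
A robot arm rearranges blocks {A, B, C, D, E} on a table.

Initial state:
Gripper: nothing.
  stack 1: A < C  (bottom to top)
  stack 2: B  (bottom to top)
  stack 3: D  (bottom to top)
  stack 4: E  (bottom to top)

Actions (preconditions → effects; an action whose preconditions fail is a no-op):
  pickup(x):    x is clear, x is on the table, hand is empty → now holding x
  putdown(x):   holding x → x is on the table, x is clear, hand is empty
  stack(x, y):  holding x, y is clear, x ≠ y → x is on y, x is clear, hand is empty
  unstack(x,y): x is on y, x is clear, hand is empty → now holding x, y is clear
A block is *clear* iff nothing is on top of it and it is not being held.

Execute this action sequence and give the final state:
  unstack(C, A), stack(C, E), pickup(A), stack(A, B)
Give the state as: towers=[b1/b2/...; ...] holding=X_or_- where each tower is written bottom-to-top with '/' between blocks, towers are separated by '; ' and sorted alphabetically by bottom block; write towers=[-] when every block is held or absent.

towers=[B/A; D; E/C] holding=-

step 1 (unstack(C, A)): towers=[A; B; D; E] holding=C
step 2 (stack(C, E)): towers=[A; B; D; E/C] holding=-
step 3 (pickup(A)): towers=[B; D; E/C] holding=A
step 4 (stack(A, B)): towers=[B/A; D; E/C] holding=-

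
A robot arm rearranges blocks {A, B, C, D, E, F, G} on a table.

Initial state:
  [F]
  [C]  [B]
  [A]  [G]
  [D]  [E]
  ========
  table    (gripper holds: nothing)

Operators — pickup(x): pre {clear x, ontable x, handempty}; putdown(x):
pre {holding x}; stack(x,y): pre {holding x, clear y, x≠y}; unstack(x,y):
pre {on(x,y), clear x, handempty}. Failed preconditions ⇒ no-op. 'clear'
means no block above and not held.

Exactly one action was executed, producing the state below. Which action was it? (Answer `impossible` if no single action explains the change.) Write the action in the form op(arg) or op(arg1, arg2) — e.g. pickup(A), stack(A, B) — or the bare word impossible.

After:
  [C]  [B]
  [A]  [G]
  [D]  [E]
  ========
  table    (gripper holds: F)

unstack(F, C)

target: towers=[D/A/C; E/G/B] holding=F
     unstack(B, G) → towers=[D/A/C/F; E/G] holding=B
     unstack(F, C) → towers=[D/A/C; E/G/B] holding=F  ← match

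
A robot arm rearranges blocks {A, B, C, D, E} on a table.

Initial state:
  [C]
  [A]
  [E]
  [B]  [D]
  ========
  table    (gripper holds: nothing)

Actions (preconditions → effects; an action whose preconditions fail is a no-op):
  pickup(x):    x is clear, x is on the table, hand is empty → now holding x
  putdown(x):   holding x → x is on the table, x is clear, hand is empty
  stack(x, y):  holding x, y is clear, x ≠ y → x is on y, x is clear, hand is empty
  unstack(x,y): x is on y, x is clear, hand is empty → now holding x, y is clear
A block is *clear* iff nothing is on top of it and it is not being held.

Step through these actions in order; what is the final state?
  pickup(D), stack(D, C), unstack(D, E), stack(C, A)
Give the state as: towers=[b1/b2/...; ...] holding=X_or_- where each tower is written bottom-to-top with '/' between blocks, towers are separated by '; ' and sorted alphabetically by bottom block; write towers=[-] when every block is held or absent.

step 1 (pickup(D)): towers=[B/E/A/C] holding=D
step 2 (stack(D, C)): towers=[B/E/A/C/D] holding=-
step 3 (unstack(D, E)) [no-op]: towers=[B/E/A/C/D] holding=-
step 4 (stack(C, A)) [no-op]: towers=[B/E/A/C/D] holding=-

towers=[B/E/A/C/D] holding=-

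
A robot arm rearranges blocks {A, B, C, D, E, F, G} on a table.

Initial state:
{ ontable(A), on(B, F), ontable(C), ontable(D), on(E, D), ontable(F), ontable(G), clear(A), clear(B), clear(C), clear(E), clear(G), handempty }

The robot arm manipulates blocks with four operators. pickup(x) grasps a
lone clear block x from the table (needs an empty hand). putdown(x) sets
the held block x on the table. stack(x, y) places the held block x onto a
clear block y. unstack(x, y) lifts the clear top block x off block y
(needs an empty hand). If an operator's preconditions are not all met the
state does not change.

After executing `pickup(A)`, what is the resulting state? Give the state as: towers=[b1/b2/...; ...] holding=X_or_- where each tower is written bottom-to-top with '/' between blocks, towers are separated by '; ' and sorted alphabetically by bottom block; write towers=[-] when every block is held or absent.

towers=[C; D/E; F/B; G] holding=A

before: towers=[A; C; D/E; F/B; G] holding=-
pre[pickup(A)]: clear(A) ✓, ontable(A) ✓, handempty ✓
all met → apply pickup(A)
after:  towers=[C; D/E; F/B; G] holding=A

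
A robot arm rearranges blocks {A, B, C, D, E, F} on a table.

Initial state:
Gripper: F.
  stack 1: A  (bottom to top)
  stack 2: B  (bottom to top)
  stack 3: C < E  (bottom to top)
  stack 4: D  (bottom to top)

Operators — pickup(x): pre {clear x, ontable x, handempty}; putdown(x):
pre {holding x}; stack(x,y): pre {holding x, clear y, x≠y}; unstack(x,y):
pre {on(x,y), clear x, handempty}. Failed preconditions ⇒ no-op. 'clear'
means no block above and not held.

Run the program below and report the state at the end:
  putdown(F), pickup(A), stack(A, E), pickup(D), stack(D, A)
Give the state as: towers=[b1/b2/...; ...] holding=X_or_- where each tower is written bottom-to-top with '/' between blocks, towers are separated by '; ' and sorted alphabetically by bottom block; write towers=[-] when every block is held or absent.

step 1 (putdown(F)): towers=[A; B; C/E; D; F] holding=-
step 2 (pickup(A)): towers=[B; C/E; D; F] holding=A
step 3 (stack(A, E)): towers=[B; C/E/A; D; F] holding=-
step 4 (pickup(D)): towers=[B; C/E/A; F] holding=D
step 5 (stack(D, A)): towers=[B; C/E/A/D; F] holding=-

towers=[B; C/E/A/D; F] holding=-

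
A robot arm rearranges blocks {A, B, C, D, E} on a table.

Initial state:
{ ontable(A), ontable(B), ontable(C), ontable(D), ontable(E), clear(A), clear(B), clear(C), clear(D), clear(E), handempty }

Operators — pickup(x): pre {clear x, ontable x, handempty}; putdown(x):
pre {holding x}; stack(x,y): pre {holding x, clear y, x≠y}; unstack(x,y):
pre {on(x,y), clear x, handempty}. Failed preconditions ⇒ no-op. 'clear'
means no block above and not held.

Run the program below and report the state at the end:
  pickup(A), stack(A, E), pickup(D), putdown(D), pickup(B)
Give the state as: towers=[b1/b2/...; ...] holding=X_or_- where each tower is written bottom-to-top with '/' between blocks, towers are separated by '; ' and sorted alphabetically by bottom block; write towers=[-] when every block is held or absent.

step 1 (pickup(A)): towers=[B; C; D; E] holding=A
step 2 (stack(A, E)): towers=[B; C; D; E/A] holding=-
step 3 (pickup(D)): towers=[B; C; E/A] holding=D
step 4 (putdown(D)): towers=[B; C; D; E/A] holding=-
step 5 (pickup(B)): towers=[C; D; E/A] holding=B

towers=[C; D; E/A] holding=B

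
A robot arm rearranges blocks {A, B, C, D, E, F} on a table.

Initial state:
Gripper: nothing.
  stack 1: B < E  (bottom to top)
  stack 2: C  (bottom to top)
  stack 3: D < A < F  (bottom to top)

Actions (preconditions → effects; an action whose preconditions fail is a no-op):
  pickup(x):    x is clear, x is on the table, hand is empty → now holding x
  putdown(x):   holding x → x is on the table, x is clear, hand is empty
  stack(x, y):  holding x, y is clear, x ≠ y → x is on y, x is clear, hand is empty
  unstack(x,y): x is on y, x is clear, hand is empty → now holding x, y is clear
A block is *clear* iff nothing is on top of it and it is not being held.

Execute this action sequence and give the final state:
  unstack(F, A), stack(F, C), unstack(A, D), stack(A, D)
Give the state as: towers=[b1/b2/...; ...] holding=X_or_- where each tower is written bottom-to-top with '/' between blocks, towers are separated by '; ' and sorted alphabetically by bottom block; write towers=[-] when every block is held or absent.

towers=[B/E; C/F; D/A] holding=-

step 1 (unstack(F, A)): towers=[B/E; C; D/A] holding=F
step 2 (stack(F, C)): towers=[B/E; C/F; D/A] holding=-
step 3 (unstack(A, D)): towers=[B/E; C/F; D] holding=A
step 4 (stack(A, D)): towers=[B/E; C/F; D/A] holding=-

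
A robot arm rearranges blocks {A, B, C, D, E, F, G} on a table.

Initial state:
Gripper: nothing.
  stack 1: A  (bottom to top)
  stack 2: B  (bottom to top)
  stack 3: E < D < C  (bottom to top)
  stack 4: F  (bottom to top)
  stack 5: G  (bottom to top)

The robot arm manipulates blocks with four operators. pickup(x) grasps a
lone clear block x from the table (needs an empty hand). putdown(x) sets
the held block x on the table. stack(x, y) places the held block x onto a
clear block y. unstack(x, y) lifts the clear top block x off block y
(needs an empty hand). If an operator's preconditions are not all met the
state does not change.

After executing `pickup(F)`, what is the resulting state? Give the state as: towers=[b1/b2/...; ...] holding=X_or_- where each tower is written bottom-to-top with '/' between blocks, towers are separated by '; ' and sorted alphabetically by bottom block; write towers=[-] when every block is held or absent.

before: towers=[A; B; E/D/C; F; G] holding=-
pre[pickup(F)]: clear(F) yes, ontable(F) yes, handempty yes
all met → apply pickup(F)
after:  towers=[A; B; E/D/C; G] holding=F

towers=[A; B; E/D/C; G] holding=F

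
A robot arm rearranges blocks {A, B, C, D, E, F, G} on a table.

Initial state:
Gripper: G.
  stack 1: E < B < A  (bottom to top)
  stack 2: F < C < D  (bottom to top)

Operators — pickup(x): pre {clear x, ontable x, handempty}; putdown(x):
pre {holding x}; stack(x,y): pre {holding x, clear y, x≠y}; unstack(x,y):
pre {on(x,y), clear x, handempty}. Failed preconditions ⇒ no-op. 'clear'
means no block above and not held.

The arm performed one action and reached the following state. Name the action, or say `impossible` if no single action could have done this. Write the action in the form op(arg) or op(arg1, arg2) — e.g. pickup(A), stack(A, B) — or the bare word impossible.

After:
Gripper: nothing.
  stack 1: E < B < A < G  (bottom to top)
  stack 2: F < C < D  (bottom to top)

target: towers=[E/B/A/G; F/C/D] holding=-
        putdown(G) → towers=[E/B/A; F/C/D; G] holding=-
       stack(G, D) → towers=[E/B/A; F/C/D/G] holding=-
       stack(G, A) → towers=[E/B/A/G; F/C/D] holding=-  ← match

stack(G, A)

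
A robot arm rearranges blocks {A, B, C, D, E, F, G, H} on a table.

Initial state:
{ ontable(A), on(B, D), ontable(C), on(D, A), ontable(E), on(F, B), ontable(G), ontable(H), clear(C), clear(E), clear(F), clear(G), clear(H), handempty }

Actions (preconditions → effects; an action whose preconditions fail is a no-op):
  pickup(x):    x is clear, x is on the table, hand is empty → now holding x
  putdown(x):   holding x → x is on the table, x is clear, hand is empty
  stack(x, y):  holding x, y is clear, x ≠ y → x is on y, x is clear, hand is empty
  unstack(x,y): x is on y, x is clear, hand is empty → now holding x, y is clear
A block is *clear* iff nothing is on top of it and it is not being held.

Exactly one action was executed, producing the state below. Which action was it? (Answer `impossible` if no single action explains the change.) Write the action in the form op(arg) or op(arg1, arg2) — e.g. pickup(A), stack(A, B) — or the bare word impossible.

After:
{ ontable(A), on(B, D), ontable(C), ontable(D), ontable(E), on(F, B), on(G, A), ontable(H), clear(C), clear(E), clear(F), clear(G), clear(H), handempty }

impossible

target: towers=[A/G; C; D/B/F; E; H] holding=-
         pickup(G) → towers=[A/D/B/F; C; E; H] holding=G
         pickup(E) → towers=[A/D/B/F; C; G; H] holding=E
         pickup(H) → towers=[A/D/B/F; C; E; G] holding=H
     unstack(F, B) → towers=[A/D/B; C; E; G; H] holding=F
         pickup(C) → towers=[A/D/B/F; E; G; H] holding=C
none of the 5 applicable actions match → impossible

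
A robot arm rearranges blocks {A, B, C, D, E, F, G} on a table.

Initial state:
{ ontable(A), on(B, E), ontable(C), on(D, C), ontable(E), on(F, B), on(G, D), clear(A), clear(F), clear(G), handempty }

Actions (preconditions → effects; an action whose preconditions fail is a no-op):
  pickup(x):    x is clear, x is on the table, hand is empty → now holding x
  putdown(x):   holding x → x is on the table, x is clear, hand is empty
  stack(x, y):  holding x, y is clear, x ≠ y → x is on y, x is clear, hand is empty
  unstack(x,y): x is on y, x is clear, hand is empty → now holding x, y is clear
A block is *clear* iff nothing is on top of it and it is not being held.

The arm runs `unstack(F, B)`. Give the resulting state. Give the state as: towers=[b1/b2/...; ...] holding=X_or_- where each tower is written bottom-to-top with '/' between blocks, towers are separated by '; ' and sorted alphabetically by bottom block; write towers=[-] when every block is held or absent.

towers=[A; C/D/G; E/B] holding=F

before: towers=[A; C/D/G; E/B/F] holding=-
pre[unstack(F, B)]: on(F,B) ✓, clear(F) ✓, handempty ✓
all met → apply unstack(F, B)
after:  towers=[A; C/D/G; E/B] holding=F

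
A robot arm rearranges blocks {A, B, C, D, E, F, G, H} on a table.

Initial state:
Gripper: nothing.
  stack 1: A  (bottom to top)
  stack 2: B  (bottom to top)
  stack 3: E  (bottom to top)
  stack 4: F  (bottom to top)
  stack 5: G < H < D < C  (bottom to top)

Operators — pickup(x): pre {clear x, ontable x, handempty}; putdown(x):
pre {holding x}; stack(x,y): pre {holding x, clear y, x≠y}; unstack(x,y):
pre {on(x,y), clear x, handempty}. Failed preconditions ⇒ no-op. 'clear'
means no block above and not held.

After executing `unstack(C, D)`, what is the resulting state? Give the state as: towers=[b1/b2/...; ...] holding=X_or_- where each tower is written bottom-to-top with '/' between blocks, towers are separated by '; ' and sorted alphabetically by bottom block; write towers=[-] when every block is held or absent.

towers=[A; B; E; F; G/H/D] holding=C

before: towers=[A; B; E; F; G/H/D/C] holding=-
pre[unstack(C, D)]: on(C,D) ✓, clear(C) ✓, handempty ✓
all met → apply unstack(C, D)
after:  towers=[A; B; E; F; G/H/D] holding=C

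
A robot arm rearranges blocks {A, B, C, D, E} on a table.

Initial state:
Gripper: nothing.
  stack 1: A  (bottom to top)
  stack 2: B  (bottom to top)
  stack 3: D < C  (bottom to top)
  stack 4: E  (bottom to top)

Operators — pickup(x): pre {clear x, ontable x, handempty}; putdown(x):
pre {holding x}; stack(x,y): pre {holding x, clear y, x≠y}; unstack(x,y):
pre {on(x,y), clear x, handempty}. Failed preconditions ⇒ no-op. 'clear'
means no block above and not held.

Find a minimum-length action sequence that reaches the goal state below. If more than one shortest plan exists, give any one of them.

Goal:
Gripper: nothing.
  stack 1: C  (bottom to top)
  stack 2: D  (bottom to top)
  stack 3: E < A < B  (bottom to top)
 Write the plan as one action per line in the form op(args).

step 1 (pickup(A)): towers=[B; D/C; E] holding=A
step 2 (stack(A, E)): towers=[B; D/C; E/A] holding=-
step 3 (pickup(B)): towers=[D/C; E/A] holding=B
step 4 (stack(B, A)): towers=[D/C; E/A/B] holding=-
step 5 (unstack(C, D)): towers=[D; E/A/B] holding=C
step 6 (putdown(C)): towers=[C; D; E/A/B] holding=-
goal check: towers=[C; D; E/A/B] holding=- — reached (length 6, optimal by BFS)

pickup(A)
stack(A, E)
pickup(B)
stack(B, A)
unstack(C, D)
putdown(C)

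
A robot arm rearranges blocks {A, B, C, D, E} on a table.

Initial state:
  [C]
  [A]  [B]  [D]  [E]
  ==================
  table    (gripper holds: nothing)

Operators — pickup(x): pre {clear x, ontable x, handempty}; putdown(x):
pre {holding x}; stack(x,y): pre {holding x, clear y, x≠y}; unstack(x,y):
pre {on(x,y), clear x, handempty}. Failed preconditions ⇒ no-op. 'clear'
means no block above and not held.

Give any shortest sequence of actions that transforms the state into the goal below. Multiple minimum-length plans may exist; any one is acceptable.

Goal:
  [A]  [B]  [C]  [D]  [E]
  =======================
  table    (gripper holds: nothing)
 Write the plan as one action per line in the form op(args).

step 1 (unstack(C, A)): towers=[A; B; D; E] holding=C
step 2 (putdown(C)): towers=[A; B; C; D; E] holding=-
goal check: towers=[A; B; C; D; E] holding=- — reached (length 2, optimal by BFS)

unstack(C, A)
putdown(C)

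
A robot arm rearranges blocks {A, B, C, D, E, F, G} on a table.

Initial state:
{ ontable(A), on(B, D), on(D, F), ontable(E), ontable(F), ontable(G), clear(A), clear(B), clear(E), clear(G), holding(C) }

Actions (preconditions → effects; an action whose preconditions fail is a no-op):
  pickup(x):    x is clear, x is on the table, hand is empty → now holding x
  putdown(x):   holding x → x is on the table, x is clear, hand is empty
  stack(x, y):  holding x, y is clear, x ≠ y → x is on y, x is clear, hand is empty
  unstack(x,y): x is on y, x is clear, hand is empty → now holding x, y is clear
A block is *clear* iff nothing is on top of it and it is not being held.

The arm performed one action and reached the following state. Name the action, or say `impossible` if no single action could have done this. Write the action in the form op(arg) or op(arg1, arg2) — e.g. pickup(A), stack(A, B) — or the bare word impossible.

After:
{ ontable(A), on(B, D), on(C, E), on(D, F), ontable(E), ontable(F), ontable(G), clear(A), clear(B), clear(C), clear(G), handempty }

target: towers=[A; E/C; F/D/B; G] holding=-
        putdown(C) → towers=[A; C; E; F/D/B; G] holding=-
       stack(C, B) → towers=[A; E; F/D/B/C; G] holding=-
       stack(C, G) → towers=[A; E; F/D/B; G/C] holding=-
       stack(C, A) → towers=[A/C; E; F/D/B; G] holding=-
       stack(C, E) → towers=[A; E/C; F/D/B; G] holding=-  ← match

stack(C, E)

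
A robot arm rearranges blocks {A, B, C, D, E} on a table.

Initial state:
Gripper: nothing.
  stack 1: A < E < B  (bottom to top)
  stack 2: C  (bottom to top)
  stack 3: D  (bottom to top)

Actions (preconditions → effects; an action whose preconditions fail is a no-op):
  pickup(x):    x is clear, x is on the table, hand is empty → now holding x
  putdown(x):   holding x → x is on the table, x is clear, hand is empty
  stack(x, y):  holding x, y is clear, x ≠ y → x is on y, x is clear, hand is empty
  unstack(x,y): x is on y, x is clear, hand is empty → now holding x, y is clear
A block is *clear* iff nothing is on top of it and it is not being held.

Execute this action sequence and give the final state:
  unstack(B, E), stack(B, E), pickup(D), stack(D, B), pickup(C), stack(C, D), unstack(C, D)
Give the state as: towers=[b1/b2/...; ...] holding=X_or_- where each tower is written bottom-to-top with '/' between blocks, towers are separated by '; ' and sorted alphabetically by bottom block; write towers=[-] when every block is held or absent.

step 1 (unstack(B, E)): towers=[A/E; C; D] holding=B
step 2 (stack(B, E)): towers=[A/E/B; C; D] holding=-
step 3 (pickup(D)): towers=[A/E/B; C] holding=D
step 4 (stack(D, B)): towers=[A/E/B/D; C] holding=-
step 5 (pickup(C)): towers=[A/E/B/D] holding=C
step 6 (stack(C, D)): towers=[A/E/B/D/C] holding=-
step 7 (unstack(C, D)): towers=[A/E/B/D] holding=C

towers=[A/E/B/D] holding=C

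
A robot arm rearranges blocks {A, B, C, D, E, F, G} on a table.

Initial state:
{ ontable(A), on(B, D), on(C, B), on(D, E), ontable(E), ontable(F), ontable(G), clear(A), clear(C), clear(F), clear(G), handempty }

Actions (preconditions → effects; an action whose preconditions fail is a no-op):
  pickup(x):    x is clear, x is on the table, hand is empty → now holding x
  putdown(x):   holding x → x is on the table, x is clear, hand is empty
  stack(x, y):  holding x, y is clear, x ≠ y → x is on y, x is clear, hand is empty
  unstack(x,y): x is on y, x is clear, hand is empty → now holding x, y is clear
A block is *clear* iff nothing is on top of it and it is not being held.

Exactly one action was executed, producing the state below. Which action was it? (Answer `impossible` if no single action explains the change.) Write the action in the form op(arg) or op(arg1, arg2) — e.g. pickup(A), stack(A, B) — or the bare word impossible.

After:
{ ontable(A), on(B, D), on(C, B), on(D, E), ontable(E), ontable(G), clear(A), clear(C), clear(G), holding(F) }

pickup(F)

target: towers=[A; E/D/B/C; G] holding=F
         pickup(F) → towers=[A; E/D/B/C; G] holding=F  ← match
         pickup(G) → towers=[A; E/D/B/C; F] holding=G
         pickup(A) → towers=[E/D/B/C; F; G] holding=A
     unstack(C, B) → towers=[A; E/D/B; F; G] holding=C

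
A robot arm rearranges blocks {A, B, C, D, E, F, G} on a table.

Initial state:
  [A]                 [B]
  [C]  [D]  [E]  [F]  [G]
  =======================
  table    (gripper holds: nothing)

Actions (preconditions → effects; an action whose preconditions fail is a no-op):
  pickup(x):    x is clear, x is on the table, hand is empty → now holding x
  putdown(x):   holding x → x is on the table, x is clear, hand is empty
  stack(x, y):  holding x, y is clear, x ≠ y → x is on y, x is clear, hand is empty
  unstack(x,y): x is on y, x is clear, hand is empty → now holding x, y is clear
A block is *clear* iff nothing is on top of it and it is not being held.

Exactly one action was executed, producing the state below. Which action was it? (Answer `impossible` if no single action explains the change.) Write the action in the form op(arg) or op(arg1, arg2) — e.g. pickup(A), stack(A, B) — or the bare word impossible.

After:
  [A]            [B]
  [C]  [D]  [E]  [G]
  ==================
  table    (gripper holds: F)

target: towers=[C/A; D; E; G/B] holding=F
     unstack(B, G) → towers=[C/A; D; E; F; G] holding=B
         pickup(F) → towers=[C/A; D; E; G/B] holding=F  ← match
         pickup(D) → towers=[C/A; E; F; G/B] holding=D
     unstack(A, C) → towers=[C; D; E; F; G/B] holding=A
         pickup(E) → towers=[C/A; D; F; G/B] holding=E

pickup(F)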